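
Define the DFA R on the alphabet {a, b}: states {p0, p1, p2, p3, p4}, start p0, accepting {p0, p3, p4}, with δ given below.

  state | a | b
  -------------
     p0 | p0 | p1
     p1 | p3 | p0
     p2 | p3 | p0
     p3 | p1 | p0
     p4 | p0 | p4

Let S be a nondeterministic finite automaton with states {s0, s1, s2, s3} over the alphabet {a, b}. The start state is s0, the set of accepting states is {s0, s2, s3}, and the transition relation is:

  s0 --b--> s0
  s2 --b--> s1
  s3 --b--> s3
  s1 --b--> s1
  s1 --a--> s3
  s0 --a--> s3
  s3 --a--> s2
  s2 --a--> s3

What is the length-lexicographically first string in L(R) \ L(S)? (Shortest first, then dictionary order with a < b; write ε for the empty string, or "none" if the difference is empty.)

aabb

The string aabb is accepted by R but not by S.
No shorter string lies in the difference, and aabb is the lexicographically first length-4 string in L(R) \ L(S).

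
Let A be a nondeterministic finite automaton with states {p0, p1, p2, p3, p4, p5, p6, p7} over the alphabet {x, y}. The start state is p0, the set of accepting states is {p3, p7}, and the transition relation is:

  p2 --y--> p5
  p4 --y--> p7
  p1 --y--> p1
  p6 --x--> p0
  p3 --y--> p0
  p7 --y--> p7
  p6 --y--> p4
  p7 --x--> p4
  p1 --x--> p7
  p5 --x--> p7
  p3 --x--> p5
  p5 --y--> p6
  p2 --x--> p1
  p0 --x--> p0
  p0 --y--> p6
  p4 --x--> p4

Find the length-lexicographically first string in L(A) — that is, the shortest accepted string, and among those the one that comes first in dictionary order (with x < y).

A breadth-first search from p0 reaches an accepting state first via the path p0 → p6 → p4 → p7 on input yyy.
No string of length < 3 is accepted (BFS exhausts all shorter strings without reaching an accepting state), and yyy is the lexicographically least accepting string of length 3.

yyy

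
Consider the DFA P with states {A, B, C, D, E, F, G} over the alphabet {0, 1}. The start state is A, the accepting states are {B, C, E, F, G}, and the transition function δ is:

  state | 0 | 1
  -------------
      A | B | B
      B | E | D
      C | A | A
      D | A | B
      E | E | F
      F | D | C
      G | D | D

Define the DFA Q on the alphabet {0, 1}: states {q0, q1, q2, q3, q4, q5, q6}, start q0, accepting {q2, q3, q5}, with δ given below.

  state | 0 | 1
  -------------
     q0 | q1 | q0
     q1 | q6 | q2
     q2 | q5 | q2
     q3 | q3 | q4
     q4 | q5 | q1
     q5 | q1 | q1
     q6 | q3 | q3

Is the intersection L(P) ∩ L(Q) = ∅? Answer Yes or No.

No

The string 000 is accepted by both P and Q.
Hence L(P) ∩ L(Q) ≠ ∅.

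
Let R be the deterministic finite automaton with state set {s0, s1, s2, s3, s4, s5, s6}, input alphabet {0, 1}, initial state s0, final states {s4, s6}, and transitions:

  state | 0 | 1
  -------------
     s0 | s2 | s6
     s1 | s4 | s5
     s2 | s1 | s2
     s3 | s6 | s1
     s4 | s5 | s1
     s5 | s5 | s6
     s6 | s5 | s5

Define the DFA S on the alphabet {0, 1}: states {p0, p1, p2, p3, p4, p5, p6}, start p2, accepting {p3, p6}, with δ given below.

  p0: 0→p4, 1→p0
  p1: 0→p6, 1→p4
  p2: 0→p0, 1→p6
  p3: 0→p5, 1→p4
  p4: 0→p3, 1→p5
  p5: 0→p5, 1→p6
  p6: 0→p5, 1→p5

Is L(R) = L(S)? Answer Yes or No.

Yes

Exploring the product automaton R × S from the start pair (s0, p2), following both machines on each input symbol, reaches 6 state pairs: (s0, p2), (s2, p0), (s6, p6), (s1, p4), (s5, p5), (s4, p3).
R accepts in {s4, s6} and S accepts in {p3, p6}. In every reachable pair the two components are either both accepting — (s6, p6), (s4, p3) — or both non-accepting, so no string is accepted by exactly one of the machines: L(R) \ L(S) and L(S) \ L(R) are both empty.
Hence every string is accepted by R iff it is accepted by S, and the two languages coincide.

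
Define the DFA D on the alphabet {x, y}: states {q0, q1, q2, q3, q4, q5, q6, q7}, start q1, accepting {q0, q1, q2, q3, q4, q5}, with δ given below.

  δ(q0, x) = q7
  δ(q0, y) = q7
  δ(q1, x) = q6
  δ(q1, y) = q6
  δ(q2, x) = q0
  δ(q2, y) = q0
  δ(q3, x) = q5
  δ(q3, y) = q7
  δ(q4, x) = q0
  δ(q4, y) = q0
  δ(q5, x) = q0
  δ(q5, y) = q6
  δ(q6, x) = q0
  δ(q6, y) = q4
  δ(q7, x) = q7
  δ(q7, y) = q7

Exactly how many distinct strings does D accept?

9

The useful subgraph on states {q0, q1, q4, q6} is acyclic, so L(D) is finite; the longest accepting path visits 4 useful states, giving maximum string length 3.
Counting accepting paths from q1 by length: 1 of length 0, 4 of length 2, 4 of length 3. Total 9.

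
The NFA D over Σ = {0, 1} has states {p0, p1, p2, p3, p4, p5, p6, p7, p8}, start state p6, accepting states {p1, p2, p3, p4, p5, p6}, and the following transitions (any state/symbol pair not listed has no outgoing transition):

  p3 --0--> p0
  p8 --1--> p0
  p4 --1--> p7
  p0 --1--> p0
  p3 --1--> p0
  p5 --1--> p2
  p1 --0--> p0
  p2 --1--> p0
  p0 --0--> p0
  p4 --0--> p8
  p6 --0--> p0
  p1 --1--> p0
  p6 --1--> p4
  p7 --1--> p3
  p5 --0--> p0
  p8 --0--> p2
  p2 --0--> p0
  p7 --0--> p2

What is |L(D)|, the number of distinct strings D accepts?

The useful subgraph on states {p2, p3, p4, p6, p7, p8} is acyclic, so L(D) is finite; the longest accepting path visits 4 useful states, giving maximum string length 3.
Counting accepting paths from p6 by length: 1 of length 0, 1 of length 1, 3 of length 3. Total 5.

5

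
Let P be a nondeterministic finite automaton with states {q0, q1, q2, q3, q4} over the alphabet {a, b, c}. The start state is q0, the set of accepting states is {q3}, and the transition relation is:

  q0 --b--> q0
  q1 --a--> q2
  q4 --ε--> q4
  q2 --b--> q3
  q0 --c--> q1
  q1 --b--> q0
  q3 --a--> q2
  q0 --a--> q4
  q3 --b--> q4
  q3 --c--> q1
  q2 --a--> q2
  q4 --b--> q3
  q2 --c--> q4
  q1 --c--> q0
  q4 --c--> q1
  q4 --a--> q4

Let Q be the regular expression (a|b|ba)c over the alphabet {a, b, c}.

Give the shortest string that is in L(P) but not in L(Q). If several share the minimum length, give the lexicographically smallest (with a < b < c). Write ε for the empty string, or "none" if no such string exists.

ab

The string ab is accepted by P but not by Q.
No shorter string lies in the difference, and ab is the lexicographically first length-2 string in L(P) \ L(Q).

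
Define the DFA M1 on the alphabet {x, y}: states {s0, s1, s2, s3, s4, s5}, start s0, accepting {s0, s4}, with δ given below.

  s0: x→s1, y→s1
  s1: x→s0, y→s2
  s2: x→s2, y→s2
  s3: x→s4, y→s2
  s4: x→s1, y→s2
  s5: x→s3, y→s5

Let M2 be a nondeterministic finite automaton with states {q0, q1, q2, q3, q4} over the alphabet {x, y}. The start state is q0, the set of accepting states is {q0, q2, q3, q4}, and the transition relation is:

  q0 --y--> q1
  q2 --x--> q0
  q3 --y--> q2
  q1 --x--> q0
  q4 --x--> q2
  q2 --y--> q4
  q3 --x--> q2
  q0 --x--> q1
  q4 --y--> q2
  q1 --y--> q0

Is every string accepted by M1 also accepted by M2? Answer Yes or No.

Yes

Exploring the product automaton M1 × M2 from the start pair (s0, q0), following both machines on each input symbol, reaches 4 state pairs: (s0, q0), (s1, q1), (s2, q0), (s2, q1).
M1 accepts in {s0, s4} and M2 accepts in {q0, q2, q3, q4}. The reachable pairs whose M1-component is accepting are (s0, q0); in each of them the M2-component is accepting too, so the product for L(M1) \ L(M2) (M1-component accepting, M2-component rejecting) has no reachable accepting pair and the difference is empty.
Hence every string in L(M1) is also in L(M2).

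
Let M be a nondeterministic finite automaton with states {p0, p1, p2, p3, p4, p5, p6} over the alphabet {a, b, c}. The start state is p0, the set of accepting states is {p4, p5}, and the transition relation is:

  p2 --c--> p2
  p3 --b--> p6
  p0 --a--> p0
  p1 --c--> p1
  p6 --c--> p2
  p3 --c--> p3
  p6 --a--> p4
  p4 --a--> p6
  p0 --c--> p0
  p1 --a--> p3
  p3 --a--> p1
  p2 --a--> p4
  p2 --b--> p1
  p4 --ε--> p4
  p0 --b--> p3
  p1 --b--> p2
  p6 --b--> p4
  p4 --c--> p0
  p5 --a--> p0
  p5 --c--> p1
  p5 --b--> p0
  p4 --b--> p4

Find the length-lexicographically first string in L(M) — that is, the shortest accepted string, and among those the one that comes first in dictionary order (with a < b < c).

A breadth-first search from p0 reaches an accepting state first via the path p0 → p3 → p6 → p4 on input bba.
No string of length < 3 is accepted (BFS exhausts all shorter strings without reaching an accepting state), and bba is the lexicographically least accepting string of length 3.

bba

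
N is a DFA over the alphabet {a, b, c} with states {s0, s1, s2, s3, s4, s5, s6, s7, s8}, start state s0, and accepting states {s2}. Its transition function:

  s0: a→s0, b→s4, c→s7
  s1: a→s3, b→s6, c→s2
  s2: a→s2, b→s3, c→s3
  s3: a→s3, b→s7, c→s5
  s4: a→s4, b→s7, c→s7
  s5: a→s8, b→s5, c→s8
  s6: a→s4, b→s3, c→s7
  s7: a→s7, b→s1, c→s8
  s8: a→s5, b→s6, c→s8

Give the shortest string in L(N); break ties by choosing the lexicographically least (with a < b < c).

A breadth-first search from s0 reaches an accepting state first via the path s0 → s7 → s1 → s2 on input cbc.
No string of length < 3 is accepted (BFS exhausts all shorter strings without reaching an accepting state), and cbc is the lexicographically least accepting string of length 3.

cbc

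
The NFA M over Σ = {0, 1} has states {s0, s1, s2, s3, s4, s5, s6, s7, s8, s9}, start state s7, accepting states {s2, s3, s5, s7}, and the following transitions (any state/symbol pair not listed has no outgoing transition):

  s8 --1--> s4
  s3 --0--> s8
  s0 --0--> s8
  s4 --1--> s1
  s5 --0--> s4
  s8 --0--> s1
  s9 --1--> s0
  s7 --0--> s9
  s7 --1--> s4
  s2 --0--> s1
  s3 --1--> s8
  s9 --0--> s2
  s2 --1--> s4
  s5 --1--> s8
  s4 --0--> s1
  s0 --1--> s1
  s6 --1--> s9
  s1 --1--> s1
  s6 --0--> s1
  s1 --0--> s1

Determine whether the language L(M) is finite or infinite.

finite

The useful states (reachable from s7 and able to reach an accepting state) are {s2, s7, s9}.
Restricted to these states the transition graph has no cycle, so every accepting path has bounded length and L is finite.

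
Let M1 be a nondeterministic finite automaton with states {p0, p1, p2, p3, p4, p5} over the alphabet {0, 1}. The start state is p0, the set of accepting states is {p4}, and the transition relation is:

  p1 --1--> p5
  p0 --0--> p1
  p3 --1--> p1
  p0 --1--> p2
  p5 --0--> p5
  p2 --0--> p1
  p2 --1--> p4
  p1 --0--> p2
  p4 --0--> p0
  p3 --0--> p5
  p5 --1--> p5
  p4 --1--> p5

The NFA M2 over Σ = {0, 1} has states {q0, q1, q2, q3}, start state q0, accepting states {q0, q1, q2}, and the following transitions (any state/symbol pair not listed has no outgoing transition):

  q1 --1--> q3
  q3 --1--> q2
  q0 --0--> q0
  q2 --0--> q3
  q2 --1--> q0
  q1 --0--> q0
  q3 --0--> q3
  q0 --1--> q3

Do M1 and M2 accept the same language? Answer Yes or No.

No

The string 001 is accepted by M1 but rejected by M2.
So L(M1) ≠ L(M2).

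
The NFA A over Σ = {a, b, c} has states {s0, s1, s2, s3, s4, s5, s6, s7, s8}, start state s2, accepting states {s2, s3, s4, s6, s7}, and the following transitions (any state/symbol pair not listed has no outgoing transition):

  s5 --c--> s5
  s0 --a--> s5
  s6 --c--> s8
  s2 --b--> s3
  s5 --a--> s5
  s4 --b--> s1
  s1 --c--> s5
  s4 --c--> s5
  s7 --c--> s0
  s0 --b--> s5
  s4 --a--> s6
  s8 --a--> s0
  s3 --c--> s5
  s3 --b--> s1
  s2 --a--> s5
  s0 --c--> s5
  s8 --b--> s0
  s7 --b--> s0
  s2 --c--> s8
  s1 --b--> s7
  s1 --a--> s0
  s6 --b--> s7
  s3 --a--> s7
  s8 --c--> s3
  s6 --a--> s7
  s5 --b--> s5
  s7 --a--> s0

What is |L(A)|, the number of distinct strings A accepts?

The useful subgraph on states {s1, s2, s3, s7, s8} is acyclic, so L(A) is finite; the longest accepting path visits 5 useful states, giving maximum string length 4.
Counting accepting paths from s2 by length: 1 of length 0, 1 of length 1, 2 of length 2, 2 of length 3, 1 of length 4. Total 7.

7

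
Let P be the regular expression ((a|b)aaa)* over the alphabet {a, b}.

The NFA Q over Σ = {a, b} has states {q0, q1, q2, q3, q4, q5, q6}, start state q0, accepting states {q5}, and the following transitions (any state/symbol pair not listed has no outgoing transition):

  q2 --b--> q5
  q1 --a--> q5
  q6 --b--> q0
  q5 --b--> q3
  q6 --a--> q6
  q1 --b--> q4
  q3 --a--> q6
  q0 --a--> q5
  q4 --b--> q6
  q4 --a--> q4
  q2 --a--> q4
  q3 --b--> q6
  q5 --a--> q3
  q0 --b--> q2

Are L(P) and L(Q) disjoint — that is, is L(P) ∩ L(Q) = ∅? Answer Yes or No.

Converting the expression P to a DFA (subset construction, then merging equivalent states) gives the minimal DFA with states {p0, p1, p2, p3, p4}, start state p0, accepting states {p0} and transitions p0: a→p1, b→p1; p1: a→p2, b→p3; p2: a→p4, b→p3; p3: a→p3, b→p3; p4: a→p0, b→p3.
Exploring the product automaton P × Q from the start pair (p0, q0), following both machines on each input symbol, reaches 21 state pairs: (p0, q0), (p1, q5), (p1, q2), (p2, q3), (p3, q3), (p2, q4), (p3, q5), (p4, q6), (p3, q6), (p4, q4), (p0, q6), (p3, q0), (p0, q4), (p1, q6), (p1, q0), (p3, q2), (p1, q4), (p2, q6), (p2, q5), (p3, q4), (p4, q3).
P accepts in {p0} and Q accepts in {q5}; no reachable pair has both components accepting, so no string drives both machines to acceptance simultaneously and L(P) ∩ L(Q) = ∅.
So no string is accepted by both, and the intersection is empty.

Yes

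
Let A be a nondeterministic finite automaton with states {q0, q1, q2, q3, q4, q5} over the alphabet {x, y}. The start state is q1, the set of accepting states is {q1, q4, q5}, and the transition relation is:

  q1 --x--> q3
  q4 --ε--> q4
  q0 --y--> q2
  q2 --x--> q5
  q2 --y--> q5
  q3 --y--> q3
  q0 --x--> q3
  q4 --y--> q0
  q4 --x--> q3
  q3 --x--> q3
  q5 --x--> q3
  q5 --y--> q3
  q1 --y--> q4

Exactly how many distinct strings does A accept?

The useful subgraph on states {q0, q1, q2, q4, q5} is acyclic, so L(A) is finite; the longest accepting path visits 5 useful states, giving maximum string length 4.
Counting accepting paths from q1 by length: 1 of length 0, 1 of length 1, 2 of length 4. Total 4.

4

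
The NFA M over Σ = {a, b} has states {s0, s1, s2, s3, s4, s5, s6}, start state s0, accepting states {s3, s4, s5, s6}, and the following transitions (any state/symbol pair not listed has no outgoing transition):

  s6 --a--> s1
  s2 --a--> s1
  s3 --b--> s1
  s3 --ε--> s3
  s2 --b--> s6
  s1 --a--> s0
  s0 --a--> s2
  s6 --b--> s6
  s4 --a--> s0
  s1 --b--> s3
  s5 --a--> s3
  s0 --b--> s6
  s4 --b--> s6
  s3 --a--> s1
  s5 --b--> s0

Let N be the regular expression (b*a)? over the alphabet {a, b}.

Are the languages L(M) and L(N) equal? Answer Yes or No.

The string b is accepted by M but rejected by N.
So L(M) ≠ L(N).

No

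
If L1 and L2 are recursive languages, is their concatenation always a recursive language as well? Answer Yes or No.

Yes

For an input of length n, try each of the n+1 split points, running the decider for L₁ on the prefix and the decider for L₂ on the suffix; accept if some split succeeds. Finitely many halting sub-runs, so this decides L₁L₂.
So the recursive languages are closed under concatenation.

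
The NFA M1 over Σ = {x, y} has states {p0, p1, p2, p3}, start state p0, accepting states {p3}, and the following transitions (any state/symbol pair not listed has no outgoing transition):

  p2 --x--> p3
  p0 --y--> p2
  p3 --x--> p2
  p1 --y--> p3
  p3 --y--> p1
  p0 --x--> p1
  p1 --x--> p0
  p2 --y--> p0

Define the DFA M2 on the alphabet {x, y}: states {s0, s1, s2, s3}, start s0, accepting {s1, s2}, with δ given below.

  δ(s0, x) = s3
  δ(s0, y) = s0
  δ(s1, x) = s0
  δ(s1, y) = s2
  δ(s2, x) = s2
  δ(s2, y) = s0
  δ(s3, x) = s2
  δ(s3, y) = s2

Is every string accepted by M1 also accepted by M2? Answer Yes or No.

No

The string yx is in L(M1) but not in L(M2).
So L(M1) ⊄ L(M2).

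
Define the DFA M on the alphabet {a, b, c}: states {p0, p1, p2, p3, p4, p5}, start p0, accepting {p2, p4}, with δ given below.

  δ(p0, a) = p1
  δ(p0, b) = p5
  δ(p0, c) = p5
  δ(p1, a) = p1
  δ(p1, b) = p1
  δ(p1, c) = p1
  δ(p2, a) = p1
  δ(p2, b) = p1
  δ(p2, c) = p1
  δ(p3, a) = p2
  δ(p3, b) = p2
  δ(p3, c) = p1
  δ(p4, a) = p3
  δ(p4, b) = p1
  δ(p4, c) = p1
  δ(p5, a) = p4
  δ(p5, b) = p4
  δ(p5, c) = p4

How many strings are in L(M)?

The useful subgraph on states {p0, p2, p3, p4, p5} is acyclic, so L(M) is finite; the longest accepting path visits 5 useful states, giving maximum string length 4.
Counting accepting paths from p0 by length: 6 of length 2, 12 of length 4. Total 18.

18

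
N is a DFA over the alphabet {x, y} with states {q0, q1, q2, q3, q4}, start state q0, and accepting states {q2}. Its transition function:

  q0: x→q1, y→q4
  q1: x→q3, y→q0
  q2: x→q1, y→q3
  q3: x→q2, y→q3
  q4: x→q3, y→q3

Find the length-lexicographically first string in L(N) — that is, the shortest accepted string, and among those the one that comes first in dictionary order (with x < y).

xxx

A breadth-first search from q0 reaches an accepting state first via the path q0 → q1 → q3 → q2 on input xxx.
No string of length < 3 is accepted (BFS exhausts all shorter strings without reaching an accepting state), and xxx is the lexicographically least accepting string of length 3.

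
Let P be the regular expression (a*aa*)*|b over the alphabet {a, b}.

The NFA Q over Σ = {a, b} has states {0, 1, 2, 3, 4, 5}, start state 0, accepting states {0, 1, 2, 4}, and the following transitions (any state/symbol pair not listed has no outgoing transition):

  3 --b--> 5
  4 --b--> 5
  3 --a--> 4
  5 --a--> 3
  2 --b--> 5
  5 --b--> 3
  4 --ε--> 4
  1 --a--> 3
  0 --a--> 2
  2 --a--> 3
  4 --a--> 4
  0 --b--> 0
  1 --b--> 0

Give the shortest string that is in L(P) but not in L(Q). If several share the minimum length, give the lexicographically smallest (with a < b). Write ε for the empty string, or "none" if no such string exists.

The string aa is accepted by P but not by Q.
No shorter string lies in the difference, and aa is the lexicographically first length-2 string in L(P) \ L(Q).

aa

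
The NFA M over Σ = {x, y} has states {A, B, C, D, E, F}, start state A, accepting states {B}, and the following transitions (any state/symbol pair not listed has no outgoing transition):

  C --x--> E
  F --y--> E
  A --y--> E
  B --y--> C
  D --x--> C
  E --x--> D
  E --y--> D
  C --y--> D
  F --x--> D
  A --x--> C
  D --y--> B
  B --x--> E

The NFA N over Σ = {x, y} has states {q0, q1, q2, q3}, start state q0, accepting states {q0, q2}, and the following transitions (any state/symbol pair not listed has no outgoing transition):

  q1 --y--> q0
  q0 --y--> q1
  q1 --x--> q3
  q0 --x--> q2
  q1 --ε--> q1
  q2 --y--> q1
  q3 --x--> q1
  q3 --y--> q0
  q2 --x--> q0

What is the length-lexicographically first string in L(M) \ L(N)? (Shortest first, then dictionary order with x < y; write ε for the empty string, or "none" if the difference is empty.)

The string yyy is accepted by M but not by N.
No shorter string lies in the difference, and yyy is the lexicographically first length-3 string in L(M) \ L(N).

yyy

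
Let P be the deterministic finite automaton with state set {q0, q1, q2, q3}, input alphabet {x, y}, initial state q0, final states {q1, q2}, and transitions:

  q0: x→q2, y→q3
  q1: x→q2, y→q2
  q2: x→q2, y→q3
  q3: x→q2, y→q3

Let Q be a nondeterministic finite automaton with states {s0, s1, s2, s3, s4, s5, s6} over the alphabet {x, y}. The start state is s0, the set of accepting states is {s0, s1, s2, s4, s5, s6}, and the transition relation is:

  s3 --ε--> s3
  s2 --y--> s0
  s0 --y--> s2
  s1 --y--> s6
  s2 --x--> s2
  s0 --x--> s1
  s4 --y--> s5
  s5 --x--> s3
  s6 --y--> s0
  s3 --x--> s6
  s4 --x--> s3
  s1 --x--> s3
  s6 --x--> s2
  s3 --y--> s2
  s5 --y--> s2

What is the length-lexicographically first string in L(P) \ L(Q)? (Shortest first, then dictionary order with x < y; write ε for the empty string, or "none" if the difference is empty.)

The string xx is accepted by P but not by Q.
No shorter string lies in the difference, and xx is the lexicographically first length-2 string in L(P) \ L(Q).

xx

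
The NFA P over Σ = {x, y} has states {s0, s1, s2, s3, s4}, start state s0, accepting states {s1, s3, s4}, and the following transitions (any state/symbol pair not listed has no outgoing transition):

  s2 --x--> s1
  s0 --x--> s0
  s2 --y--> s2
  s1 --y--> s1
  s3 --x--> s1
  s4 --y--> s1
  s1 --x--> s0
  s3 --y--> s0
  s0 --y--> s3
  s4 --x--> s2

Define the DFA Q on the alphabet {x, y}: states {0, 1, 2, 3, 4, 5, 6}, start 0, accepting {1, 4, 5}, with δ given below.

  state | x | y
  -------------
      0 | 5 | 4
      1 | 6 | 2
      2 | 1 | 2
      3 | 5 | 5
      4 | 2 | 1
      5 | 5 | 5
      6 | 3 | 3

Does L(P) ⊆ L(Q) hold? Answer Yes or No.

No

The string yx is in L(P) but not in L(Q).
So L(P) ⊄ L(Q).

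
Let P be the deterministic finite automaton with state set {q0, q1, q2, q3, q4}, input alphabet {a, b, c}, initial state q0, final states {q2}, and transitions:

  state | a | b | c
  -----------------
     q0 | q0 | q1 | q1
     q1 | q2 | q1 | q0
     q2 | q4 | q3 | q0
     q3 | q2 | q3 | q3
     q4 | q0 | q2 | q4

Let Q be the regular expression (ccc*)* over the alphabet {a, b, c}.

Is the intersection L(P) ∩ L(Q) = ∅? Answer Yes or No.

Converting the expression Q to a DFA (subset construction, then merging equivalent states) gives the minimal DFA with states {r0, r1, r2, r3}, start state r0, accepting states {r0, r3} and transitions r0: a→r1, b→r1, c→r2; r1: a→r1, b→r1, c→r1; r2: a→r1, b→r1, c→r3; r3: a→r1, b→r1, c→r3.
Exploring the product automaton P × Q from the start pair (q0, r0), following both machines on each input symbol, reaches 9 state pairs: (q0, r0), (q0, r1), (q1, r1), (q1, r2), (q2, r1), (q0, r3), (q4, r1), (q3, r1), (q1, r3).
P accepts in {q2} and Q accepts in {r0, r3}; no reachable pair has both components accepting, so no string drives both machines to acceptance simultaneously and L(P) ∩ L(Q) = ∅.
So no string is accepted by both, and the intersection is empty.

Yes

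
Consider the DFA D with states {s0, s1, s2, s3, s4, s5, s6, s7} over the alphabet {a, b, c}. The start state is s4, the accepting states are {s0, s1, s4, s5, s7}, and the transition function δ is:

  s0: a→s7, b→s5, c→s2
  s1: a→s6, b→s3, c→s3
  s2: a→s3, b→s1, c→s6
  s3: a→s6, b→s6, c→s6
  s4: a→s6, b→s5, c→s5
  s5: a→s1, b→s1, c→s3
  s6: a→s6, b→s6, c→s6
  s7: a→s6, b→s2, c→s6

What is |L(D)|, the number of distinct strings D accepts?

7

The useful subgraph on states {s1, s4, s5} is acyclic, so L(D) is finite; the longest accepting path visits 3 useful states, giving maximum string length 2.
Counting accepting paths from s4 by length: 1 of length 0, 2 of length 1, 4 of length 2. Total 7.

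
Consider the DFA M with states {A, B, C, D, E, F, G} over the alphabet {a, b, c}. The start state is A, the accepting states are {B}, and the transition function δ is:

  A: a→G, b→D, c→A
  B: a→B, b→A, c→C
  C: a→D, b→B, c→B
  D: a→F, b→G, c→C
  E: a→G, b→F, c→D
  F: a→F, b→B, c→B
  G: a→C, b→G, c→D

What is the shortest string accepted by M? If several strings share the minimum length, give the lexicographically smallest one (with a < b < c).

A breadth-first search from A reaches an accepting state first via the path A → G → C → B on input aab.
No string of length < 3 is accepted (BFS exhausts all shorter strings without reaching an accepting state), and aab is the lexicographically least accepting string of length 3.

aab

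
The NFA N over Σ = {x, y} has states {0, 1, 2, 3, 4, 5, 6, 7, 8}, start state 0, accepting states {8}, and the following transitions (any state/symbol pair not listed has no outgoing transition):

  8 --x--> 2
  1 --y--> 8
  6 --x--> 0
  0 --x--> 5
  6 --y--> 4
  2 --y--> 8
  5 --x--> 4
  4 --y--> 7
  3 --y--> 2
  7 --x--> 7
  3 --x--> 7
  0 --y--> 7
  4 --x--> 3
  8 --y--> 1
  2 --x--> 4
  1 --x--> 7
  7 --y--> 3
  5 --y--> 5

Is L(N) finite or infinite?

State 8 is reachable from the start and can reach an accepting state, and it lies on the cycle 8 → 1 → 8.
Traversing that cycle any number of times yields accepted strings of unbounded length, so the language is infinite.

infinite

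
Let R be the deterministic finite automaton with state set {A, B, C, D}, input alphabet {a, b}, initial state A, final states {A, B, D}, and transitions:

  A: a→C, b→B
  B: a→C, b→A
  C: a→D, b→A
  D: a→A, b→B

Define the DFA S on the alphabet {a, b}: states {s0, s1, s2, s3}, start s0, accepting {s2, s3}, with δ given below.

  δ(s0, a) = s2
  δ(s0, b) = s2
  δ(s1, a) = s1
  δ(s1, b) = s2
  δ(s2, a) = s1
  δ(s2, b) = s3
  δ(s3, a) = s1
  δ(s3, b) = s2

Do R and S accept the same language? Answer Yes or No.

No

The empty string ε is accepted by R but rejected by S.
So L(R) ≠ L(S).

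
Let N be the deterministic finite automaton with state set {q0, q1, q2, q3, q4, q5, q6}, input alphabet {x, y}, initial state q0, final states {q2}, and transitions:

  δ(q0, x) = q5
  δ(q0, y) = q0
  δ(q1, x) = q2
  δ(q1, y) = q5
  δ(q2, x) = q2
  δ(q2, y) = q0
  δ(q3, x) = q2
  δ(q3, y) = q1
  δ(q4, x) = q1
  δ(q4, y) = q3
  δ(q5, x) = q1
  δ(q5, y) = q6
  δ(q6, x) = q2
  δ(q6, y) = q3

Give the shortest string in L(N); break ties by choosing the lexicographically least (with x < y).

xxx

A breadth-first search from q0 reaches an accepting state first via the path q0 → q5 → q1 → q2 on input xxx.
No string of length < 3 is accepted (BFS exhausts all shorter strings without reaching an accepting state), and xxx is the lexicographically least accepting string of length 3.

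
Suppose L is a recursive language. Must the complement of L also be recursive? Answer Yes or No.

Yes

Run the decider for L and flip its answer; since the decider halts on every input, this decides the complement.
So the recursive languages are closed under complement.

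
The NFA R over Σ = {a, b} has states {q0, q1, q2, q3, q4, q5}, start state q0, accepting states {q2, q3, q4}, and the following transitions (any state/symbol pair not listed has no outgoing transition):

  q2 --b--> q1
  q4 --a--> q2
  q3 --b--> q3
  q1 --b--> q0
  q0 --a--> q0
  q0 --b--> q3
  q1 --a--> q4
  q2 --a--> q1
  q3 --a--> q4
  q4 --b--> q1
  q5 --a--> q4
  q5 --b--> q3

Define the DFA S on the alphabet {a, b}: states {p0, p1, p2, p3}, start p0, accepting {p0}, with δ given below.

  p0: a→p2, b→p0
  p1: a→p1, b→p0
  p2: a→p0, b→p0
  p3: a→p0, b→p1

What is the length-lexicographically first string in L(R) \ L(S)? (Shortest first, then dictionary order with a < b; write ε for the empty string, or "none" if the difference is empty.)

The string ba is accepted by R but not by S.
No shorter string lies in the difference, and ba is the lexicographically first length-2 string in L(R) \ L(S).

ba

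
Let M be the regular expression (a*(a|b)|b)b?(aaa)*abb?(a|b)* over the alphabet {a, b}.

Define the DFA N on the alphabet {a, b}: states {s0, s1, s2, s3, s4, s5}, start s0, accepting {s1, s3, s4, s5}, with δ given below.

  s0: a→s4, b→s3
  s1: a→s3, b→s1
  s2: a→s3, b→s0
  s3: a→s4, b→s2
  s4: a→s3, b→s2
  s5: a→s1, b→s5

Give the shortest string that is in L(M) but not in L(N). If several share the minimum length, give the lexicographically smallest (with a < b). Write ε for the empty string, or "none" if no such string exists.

aab

The string aab is accepted by M but not by N.
No shorter string lies in the difference, and aab is the lexicographically first length-3 string in L(M) \ L(N).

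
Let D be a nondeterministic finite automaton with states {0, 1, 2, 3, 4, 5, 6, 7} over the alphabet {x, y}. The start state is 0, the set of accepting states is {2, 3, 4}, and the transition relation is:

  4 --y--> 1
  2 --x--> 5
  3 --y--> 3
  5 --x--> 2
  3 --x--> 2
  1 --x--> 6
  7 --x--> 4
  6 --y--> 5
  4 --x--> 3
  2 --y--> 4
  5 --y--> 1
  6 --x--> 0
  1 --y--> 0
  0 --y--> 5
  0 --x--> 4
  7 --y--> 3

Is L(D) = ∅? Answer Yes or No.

The string x is accepted: the run 0 → 4 ends in the accepting state 4.
Since at least one string is accepted, L(D) is not empty.

No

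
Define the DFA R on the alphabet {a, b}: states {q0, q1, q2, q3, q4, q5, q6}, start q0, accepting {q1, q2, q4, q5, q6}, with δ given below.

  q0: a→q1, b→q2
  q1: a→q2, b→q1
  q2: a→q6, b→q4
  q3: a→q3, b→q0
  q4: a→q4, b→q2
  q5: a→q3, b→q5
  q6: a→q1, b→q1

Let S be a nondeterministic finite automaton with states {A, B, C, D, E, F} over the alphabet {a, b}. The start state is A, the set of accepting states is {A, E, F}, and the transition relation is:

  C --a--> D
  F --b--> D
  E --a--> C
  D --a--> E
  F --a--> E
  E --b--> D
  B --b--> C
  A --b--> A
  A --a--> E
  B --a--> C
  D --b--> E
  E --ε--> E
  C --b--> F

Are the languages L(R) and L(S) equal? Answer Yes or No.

The string aa is accepted by R but rejected by S.
So L(R) ≠ L(S).

No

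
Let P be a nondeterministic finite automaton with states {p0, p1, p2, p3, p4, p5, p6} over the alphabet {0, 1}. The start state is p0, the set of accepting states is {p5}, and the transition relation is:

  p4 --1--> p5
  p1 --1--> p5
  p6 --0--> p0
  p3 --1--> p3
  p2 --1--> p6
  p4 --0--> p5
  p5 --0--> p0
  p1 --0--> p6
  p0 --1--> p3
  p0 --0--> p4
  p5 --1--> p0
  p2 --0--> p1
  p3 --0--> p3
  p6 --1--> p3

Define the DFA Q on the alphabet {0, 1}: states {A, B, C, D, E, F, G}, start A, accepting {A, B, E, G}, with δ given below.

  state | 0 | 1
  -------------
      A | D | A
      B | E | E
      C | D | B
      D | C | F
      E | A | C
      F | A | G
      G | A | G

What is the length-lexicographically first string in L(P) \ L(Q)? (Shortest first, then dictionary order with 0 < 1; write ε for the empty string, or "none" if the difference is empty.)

The string 00 is accepted by P but not by Q.
No shorter string lies in the difference, and 00 is the lexicographically first length-2 string in L(P) \ L(Q).

00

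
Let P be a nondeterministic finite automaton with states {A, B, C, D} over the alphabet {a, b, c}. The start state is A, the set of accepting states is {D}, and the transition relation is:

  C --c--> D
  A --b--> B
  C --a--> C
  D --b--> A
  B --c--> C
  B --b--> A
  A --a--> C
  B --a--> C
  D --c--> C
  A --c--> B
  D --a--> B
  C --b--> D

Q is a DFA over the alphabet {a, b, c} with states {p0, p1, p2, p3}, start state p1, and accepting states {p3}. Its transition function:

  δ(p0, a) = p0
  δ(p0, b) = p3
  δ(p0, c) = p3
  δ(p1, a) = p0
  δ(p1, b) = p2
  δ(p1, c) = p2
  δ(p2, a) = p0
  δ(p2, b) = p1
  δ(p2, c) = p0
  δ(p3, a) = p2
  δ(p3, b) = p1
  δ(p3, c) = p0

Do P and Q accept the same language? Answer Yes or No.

Yes

Exploring the product automaton P × Q from the start pair (A, p1), following both machines on each input symbol, reaches 4 state pairs: (A, p1), (C, p0), (B, p2), (D, p3).
P accepts in {D} and Q accepts in {p3}. In every reachable pair the two components are either both accepting — (D, p3) — or both non-accepting, so no string is accepted by exactly one of the machines: L(P) \ L(Q) and L(Q) \ L(P) are both empty.
Hence every string is accepted by P iff it is accepted by Q, and the two languages coincide.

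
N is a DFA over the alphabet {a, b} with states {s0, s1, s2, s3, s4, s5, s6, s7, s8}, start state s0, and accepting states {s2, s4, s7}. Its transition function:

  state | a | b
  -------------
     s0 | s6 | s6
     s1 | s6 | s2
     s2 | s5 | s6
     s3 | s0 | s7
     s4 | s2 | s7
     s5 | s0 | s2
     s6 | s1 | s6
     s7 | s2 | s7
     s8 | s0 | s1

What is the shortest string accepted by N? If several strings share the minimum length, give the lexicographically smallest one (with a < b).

A breadth-first search from s0 reaches an accepting state first via the path s0 → s6 → s1 → s2 on input aab.
No string of length < 3 is accepted (BFS exhausts all shorter strings without reaching an accepting state), and aab is the lexicographically least accepting string of length 3.

aab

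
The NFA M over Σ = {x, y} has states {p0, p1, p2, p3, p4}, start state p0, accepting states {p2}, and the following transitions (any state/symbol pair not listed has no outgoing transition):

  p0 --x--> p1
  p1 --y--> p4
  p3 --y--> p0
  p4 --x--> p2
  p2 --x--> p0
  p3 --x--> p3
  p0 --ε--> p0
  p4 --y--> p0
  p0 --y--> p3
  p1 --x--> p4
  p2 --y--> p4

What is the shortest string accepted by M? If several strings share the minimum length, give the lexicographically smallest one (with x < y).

A breadth-first search from p0 reaches an accepting state first via the path p0 → p1 → p4 → p2 on input xxx.
No string of length < 3 is accepted (BFS exhausts all shorter strings without reaching an accepting state), and xxx is the lexicographically least accepting string of length 3.

xxx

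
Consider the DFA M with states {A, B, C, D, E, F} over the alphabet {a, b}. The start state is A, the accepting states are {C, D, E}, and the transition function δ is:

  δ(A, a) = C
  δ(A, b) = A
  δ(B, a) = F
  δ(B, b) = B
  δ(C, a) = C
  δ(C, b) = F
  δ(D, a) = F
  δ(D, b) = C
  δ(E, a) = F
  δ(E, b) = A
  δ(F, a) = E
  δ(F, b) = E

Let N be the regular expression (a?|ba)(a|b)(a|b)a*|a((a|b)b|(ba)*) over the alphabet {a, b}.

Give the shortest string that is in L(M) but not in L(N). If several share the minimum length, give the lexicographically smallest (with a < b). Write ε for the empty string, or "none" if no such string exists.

The string aabb is accepted by M but not by N.
No shorter string lies in the difference, and aabb is the lexicographically first length-4 string in L(M) \ L(N).

aabb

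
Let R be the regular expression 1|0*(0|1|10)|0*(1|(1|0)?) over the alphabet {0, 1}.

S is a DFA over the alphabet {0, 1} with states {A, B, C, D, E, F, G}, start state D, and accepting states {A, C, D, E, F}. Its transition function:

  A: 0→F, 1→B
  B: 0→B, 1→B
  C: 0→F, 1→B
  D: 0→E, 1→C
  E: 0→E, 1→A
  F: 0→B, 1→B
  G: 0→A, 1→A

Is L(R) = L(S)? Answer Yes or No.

Yes

Converting the expression R to a DFA (subset construction, then merging equivalent states) gives the minimal DFA with states {r0, r1, r2, r3}, start state r0, accepting states {r0, r1, r2} and transitions r0: 0→r0, 1→r1; r1: 0→r2, 1→r3; r2: 0→r3, 1→r3; r3: 0→r3, 1→r3.
Exploring the product automaton R × S from the start pair (r0, D), following both machines on each input symbol, reaches 6 state pairs: (r0, D), (r0, E), (r1, C), (r1, A), (r2, F), (r3, B).
R accepts in {r0, r1, r2} and S accepts in {A, C, D, E, F}. In every reachable pair the two components are either both accepting — (r0, D), (r0, E), (r1, C), (r1, A), (r2, F) — or both non-accepting, so no string is accepted by exactly one of the machines: L(R) \ L(S) and L(S) \ L(R) are both empty.
Hence every string is accepted by R iff it is accepted by S, and the two languages coincide.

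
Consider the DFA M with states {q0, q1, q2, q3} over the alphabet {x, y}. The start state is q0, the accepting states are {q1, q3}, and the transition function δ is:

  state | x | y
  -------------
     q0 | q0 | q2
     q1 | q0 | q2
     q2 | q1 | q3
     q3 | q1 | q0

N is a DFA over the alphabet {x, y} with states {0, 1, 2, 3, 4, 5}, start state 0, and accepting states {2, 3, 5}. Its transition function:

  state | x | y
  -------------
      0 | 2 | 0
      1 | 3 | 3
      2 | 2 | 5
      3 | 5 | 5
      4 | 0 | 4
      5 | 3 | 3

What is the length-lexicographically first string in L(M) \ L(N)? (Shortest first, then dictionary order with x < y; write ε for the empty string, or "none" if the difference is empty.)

The string yy is accepted by M but not by N.
No shorter string lies in the difference, and yy is the lexicographically first length-2 string in L(M) \ L(N).

yy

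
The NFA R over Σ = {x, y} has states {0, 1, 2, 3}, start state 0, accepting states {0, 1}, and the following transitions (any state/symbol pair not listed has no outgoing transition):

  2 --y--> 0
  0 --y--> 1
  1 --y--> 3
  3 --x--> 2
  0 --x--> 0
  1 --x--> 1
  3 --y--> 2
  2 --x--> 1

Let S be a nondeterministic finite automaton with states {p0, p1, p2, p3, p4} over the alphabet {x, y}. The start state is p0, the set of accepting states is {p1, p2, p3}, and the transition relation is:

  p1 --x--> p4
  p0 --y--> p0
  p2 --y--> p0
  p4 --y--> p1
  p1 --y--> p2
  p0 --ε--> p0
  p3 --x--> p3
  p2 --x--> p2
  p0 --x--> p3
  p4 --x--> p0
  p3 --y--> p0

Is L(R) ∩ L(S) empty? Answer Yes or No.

The string x is accepted by both R and S.
Hence L(R) ∩ L(S) ≠ ∅.

No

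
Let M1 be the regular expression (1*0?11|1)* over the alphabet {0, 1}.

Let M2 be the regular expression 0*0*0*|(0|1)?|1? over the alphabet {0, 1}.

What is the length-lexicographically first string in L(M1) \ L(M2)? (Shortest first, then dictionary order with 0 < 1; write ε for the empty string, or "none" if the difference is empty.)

The string 11 is accepted by M1 but not by M2.
No shorter string lies in the difference, and 11 is the lexicographically first length-2 string in L(M1) \ L(M2).

11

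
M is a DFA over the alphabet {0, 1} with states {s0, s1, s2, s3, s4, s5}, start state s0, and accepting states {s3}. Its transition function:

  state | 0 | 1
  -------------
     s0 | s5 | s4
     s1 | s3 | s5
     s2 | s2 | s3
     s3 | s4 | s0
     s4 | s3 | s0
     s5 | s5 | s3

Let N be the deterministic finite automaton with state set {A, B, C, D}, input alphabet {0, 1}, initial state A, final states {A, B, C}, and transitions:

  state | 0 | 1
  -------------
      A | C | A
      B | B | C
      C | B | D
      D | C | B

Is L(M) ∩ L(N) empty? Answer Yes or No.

The string 10 is accepted by both M and N.
Hence L(M) ∩ L(N) ≠ ∅.

No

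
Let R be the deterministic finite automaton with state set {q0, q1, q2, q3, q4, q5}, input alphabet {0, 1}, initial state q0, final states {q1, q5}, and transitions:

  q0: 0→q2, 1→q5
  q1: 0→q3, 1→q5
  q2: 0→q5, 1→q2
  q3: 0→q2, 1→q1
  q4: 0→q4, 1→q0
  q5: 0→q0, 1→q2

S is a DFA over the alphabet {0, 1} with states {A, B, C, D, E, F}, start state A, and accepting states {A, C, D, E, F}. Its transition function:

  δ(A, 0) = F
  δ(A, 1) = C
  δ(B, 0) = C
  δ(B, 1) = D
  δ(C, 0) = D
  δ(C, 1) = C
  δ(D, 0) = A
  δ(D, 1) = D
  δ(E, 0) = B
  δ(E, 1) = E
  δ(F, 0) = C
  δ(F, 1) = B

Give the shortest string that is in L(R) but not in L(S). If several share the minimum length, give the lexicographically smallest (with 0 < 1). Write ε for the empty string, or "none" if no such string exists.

011001

The string 011001 is accepted by R but not by S.
No shorter string lies in the difference, and 011001 is the lexicographically first length-6 string in L(R) \ L(S).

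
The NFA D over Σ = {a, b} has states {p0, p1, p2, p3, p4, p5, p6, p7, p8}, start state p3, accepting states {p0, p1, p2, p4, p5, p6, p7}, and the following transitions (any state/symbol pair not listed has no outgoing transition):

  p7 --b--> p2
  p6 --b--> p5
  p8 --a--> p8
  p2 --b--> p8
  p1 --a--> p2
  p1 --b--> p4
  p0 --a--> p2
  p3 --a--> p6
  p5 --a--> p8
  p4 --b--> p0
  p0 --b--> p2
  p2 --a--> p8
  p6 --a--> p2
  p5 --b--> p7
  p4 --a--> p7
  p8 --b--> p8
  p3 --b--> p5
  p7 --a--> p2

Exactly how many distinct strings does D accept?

10

The useful subgraph on states {p2, p3, p5, p6, p7} is acyclic, so L(D) is finite; the longest accepting path visits 5 useful states, giving maximum string length 4.
Counting accepting paths from p3 by length: 2 of length 1, 3 of length 2, 3 of length 3, 2 of length 4. Total 10.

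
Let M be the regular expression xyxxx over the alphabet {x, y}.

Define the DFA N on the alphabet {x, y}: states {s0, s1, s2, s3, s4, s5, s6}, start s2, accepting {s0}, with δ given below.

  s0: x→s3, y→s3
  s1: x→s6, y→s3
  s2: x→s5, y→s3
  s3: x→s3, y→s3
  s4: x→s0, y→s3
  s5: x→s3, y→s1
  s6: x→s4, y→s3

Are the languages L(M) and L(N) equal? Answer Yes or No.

Converting the expression M to a DFA (subset construction, then merging equivalent states) gives the minimal DFA with states {m0, m1, m2, m3, m4, m5, m6}, start state m0, accepting states {m6} and transitions m0: x→m1, y→m2; m1: x→m2, y→m3; m2: x→m2, y→m2; m3: x→m4, y→m2; m4: x→m5, y→m2; m5: x→m6, y→m2; m6: x→m2, y→m2.
Exploring the product automaton M × N from the start pair (m0, s2), following both machines on each input symbol, reaches 7 state pairs: (m0, s2), (m1, s5), (m2, s3), (m3, s1), (m4, s6), (m5, s4), (m6, s0).
M accepts in {m6} and N accepts in {s0}. In every reachable pair the two components are either both accepting — (m6, s0) — or both non-accepting, so no string is accepted by exactly one of the machines: L(M) \ L(N) and L(N) \ L(M) are both empty.
Hence every string is accepted by M iff it is accepted by N, and the two languages coincide.

Yes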